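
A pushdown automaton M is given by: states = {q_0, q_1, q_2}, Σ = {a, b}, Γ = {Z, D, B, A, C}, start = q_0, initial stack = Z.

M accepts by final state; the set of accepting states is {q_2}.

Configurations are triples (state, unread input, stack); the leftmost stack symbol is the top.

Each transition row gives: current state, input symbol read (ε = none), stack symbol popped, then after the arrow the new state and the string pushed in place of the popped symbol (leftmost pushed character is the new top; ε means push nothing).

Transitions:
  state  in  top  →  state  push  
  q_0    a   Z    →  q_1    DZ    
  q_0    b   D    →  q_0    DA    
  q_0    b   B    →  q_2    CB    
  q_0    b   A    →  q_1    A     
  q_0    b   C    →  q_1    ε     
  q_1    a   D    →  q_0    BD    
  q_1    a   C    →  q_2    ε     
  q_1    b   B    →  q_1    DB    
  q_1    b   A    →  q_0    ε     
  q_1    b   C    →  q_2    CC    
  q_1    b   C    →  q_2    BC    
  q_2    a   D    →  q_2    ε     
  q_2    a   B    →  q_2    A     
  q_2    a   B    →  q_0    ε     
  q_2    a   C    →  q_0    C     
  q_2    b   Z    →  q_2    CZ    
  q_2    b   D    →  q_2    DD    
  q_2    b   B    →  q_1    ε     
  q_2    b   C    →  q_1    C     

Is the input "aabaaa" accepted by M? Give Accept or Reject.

Reject

No computation consumes all input and reaches a final state.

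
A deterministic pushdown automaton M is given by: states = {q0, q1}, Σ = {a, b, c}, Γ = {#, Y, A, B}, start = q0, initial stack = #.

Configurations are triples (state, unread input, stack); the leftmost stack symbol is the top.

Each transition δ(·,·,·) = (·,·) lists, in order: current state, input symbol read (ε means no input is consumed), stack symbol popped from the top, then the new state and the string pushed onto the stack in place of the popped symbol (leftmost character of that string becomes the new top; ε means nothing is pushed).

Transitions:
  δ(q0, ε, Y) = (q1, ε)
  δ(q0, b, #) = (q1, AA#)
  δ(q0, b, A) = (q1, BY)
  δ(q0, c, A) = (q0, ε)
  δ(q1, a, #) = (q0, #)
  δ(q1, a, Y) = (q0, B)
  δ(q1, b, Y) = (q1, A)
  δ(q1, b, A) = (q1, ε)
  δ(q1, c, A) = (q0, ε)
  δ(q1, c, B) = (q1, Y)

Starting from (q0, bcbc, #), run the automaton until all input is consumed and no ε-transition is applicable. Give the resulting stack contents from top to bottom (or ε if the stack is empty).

YY#

(q0, bcbc, #) ⊢ (q1, cbc, AA#) ⊢ (q0, bc, A#) ⊢ (q1, c, BY#) ⊢ (q1, ε, YY#)
All input consumed in state q1 with stack YY#.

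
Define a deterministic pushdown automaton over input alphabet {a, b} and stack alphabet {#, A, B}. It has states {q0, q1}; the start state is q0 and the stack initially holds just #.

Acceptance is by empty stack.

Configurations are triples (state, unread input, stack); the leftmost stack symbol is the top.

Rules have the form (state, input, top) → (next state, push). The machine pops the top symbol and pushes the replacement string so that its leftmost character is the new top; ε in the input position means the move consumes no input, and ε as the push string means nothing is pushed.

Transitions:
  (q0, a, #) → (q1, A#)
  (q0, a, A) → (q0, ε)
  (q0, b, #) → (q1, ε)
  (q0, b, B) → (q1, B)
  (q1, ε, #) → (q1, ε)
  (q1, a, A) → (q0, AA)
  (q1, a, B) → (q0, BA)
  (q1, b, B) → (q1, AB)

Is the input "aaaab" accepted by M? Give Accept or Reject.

Accept

(q0, aaaab, #) ⊢ (q1, aaab, A#) ⊢ (q0, aab, AA#) ⊢ (q0, ab, A#) ⊢ (q0, b, #) ⊢ (q1, ε, ε)
All input consumed and the stack is empty.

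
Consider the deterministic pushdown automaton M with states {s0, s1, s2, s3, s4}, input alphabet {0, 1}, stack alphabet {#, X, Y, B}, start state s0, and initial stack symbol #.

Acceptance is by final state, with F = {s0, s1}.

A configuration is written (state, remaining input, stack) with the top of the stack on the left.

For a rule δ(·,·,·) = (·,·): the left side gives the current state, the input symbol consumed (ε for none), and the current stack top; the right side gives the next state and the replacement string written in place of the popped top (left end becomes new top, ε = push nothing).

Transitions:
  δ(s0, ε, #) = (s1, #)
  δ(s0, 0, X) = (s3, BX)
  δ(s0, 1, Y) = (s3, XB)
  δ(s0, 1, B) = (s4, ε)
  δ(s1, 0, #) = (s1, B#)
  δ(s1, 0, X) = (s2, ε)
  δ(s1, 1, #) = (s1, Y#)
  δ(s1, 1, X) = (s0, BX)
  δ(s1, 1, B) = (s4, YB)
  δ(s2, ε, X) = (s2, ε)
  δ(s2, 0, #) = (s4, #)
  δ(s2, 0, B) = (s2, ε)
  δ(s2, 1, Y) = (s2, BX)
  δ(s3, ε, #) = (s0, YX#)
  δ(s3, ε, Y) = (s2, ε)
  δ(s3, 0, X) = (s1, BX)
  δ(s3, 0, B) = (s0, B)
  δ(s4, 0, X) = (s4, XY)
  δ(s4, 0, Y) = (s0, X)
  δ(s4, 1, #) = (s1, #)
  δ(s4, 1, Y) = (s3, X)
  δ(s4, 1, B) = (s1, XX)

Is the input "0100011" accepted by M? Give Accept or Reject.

Reject

(s0, 0100011, #)
  ε-move, top #: go to s1, push # → (s1, 0100011, #)
  read 0, top #: go to s1, push B# → (s1, 100011, B#)
  read 1, top B: go to s4, push YB → (s4, 00011, YB#)
  read 0, top Y: go to s0, push X → (s0, 0011, XB#)
  read 0, top X: go to s3, push BX → (s3, 011, BXB#)
  read 0, top B: go to s0, push B → (s0, 11, BXB#)
  read 1, top B: go to s4, push ε → (s4, 1, XB#)
No transition applies at (s4, 1, XB#); input not fully consumed.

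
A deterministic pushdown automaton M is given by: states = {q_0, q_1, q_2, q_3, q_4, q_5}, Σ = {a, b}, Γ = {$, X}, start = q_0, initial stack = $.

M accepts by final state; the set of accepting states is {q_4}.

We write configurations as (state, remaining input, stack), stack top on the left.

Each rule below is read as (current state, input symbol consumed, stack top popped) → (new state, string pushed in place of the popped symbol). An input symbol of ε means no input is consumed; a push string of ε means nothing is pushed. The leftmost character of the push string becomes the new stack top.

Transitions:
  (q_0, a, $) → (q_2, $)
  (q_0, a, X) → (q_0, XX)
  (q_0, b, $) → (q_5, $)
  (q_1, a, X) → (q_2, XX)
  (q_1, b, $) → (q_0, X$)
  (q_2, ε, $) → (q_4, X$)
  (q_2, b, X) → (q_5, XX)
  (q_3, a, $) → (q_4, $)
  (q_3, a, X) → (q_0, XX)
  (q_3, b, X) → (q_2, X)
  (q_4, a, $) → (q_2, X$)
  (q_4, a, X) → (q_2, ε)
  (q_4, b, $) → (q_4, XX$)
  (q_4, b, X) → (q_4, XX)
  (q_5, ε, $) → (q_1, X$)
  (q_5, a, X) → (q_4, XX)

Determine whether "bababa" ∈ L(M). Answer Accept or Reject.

(q_0, bababa, $)
  read b, top $: go to q_5, push $ → (q_5, ababa, $)
  ε-move, top $: go to q_1, push X$ → (q_1, ababa, X$)
  read a, top X: go to q_2, push XX → (q_2, baba, XX$)
  read b, top X: go to q_5, push XX → (q_5, aba, XXX$)
  read a, top X: go to q_4, push XX → (q_4, ba, XXXX$)
  read b, top X: go to q_4, push XX → (q_4, a, XXXXX$)
  read a, top X: go to q_2, push ε → (q_2, ε, XXXX$)
All input consumed; state q_2 ∉ F and no further ε-move applies.

Reject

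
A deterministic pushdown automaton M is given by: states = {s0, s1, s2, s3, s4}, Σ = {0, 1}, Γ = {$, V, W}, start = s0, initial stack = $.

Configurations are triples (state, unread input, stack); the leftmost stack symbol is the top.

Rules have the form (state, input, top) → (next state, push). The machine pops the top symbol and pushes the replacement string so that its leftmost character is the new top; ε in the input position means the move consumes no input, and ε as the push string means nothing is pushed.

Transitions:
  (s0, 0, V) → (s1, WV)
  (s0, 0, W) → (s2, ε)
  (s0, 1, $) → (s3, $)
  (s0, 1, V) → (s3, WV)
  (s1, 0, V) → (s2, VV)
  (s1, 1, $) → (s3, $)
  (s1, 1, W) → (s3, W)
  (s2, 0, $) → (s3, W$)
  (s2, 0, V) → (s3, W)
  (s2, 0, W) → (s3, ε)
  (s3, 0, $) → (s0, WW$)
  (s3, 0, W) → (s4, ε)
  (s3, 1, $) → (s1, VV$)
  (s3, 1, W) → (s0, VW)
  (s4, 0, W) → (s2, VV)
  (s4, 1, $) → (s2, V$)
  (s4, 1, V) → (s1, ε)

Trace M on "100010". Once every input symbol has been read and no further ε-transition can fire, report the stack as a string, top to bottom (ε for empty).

(s0, 100010, $) ⊢ (s3, 00010, $) ⊢ (s0, 0010, WW$) ⊢ (s2, 010, W$) ⊢ (s3, 10, $) ⊢ (s1, 0, VV$) ⊢ (s2, ε, VVV$)
All input consumed in state s2 with stack VVV$.

VVV$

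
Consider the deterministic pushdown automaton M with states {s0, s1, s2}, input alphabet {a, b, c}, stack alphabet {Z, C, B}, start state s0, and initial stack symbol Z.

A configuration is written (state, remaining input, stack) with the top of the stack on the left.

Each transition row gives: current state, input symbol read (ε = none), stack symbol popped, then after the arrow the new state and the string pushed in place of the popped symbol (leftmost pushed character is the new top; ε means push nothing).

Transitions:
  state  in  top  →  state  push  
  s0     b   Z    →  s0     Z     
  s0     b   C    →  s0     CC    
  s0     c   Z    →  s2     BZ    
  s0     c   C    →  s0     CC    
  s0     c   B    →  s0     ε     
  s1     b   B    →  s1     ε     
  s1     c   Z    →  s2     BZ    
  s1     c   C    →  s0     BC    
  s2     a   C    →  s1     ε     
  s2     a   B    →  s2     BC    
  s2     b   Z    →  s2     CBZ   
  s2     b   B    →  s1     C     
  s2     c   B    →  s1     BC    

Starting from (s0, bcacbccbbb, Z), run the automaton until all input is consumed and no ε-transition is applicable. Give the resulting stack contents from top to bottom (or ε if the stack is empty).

CCCCCZ

(s0, bcacbccbbb, Z) ⊢ (s0, cacbccbbb, Z) ⊢ (s2, acbccbbb, BZ) ⊢ (s2, cbccbbb, BCZ) ⊢ (s1, bccbbb, BCCZ) ⊢ (s1, ccbbb, CCZ) ⊢ (s0, cbbb, BCCZ) ⊢ (s0, bbb, CCZ) ⊢ (s0, bb, CCCZ) ⊢ (s0, b, CCCCZ) ⊢ (s0, ε, CCCCCZ)
All input consumed in state s0 with stack CCCCCZ.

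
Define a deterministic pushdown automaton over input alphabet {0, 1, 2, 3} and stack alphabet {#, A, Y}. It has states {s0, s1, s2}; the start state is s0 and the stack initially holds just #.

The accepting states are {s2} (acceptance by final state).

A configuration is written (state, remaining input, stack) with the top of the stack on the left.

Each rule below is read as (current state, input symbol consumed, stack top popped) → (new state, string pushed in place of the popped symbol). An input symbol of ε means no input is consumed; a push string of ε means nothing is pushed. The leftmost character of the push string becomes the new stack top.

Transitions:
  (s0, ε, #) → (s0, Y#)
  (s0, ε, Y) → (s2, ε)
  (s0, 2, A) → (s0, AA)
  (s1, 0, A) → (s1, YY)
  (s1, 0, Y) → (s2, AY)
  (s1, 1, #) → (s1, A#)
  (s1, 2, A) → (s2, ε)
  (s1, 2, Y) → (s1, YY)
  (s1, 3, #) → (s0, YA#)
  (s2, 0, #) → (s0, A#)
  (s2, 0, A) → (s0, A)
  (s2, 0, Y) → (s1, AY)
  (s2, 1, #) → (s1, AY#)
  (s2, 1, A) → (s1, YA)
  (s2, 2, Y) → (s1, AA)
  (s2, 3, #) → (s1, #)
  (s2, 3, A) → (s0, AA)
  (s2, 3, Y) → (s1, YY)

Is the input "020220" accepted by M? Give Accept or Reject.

(s0, 020220, #)
  ε-move, top #: go to s0, push Y# → (s0, 020220, Y#)
  ε-move, top Y: go to s2, push ε → (s2, 020220, #)
  read 0, top #: go to s0, push A# → (s0, 20220, A#)
  read 2, top A: go to s0, push AA → (s0, 0220, AA#)
No transition applies at (s0, 0220, AA#); input not fully consumed.

Reject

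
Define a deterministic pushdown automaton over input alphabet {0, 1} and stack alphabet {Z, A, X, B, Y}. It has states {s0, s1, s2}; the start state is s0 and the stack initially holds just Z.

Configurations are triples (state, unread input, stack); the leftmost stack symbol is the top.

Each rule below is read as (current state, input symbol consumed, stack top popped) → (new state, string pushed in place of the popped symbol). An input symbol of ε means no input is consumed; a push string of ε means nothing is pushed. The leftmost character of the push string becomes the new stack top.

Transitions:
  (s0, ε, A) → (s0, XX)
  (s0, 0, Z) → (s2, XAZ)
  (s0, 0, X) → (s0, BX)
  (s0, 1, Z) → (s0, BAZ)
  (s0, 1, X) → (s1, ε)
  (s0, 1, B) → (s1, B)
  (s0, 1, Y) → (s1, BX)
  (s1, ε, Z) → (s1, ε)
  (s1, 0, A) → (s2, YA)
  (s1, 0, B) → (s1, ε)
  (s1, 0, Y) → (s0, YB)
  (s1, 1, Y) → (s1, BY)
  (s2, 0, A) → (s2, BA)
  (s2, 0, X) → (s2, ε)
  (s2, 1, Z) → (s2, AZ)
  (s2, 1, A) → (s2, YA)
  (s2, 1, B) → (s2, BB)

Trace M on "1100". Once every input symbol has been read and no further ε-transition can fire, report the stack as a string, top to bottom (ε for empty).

(s0, 1100, Z)
  read 1, top Z: go to s0, push BAZ → (s0, 100, BAZ)
  read 1, top B: go to s1, push B → (s1, 00, BAZ)
  read 0, top B: go to s1, push ε → (s1, 0, AZ)
  read 0, top A: go to s2, push YA → (s2, ε, YAZ)
All input consumed in state s2 with stack YAZ.

YAZ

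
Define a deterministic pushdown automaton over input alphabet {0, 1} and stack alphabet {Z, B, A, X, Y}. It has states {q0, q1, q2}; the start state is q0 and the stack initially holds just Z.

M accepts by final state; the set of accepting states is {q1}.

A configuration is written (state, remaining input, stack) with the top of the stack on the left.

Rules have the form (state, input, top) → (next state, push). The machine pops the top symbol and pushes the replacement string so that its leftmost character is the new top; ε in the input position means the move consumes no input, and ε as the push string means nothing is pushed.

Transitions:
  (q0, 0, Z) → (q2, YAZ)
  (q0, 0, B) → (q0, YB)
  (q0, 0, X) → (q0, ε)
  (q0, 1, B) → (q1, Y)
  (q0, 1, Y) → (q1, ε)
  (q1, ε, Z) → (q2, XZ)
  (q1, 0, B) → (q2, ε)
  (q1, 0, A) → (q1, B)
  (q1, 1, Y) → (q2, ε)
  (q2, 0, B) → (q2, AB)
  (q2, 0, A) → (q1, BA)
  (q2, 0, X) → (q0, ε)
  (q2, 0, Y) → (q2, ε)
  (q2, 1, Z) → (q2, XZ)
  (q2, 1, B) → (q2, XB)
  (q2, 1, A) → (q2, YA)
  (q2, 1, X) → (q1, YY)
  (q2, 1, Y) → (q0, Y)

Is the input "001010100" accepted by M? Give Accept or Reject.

Accept

(q0, 001010100, Z)
  read 0, top Z: go to q2, push YAZ → (q2, 01010100, YAZ)
  read 0, top Y: go to q2, push ε → (q2, 1010100, AZ)
  read 1, top A: go to q2, push YA → (q2, 010100, YAZ)
  read 0, top Y: go to q2, push ε → (q2, 10100, AZ)
  read 1, top A: go to q2, push YA → (q2, 0100, YAZ)
  read 0, top Y: go to q2, push ε → (q2, 100, AZ)
  read 1, top A: go to q2, push YA → (q2, 00, YAZ)
  read 0, top Y: go to q2, push ε → (q2, 0, AZ)
  read 0, top A: go to q1, push BA → (q1, ε, BAZ)
All input consumed; state q1 ∈ F.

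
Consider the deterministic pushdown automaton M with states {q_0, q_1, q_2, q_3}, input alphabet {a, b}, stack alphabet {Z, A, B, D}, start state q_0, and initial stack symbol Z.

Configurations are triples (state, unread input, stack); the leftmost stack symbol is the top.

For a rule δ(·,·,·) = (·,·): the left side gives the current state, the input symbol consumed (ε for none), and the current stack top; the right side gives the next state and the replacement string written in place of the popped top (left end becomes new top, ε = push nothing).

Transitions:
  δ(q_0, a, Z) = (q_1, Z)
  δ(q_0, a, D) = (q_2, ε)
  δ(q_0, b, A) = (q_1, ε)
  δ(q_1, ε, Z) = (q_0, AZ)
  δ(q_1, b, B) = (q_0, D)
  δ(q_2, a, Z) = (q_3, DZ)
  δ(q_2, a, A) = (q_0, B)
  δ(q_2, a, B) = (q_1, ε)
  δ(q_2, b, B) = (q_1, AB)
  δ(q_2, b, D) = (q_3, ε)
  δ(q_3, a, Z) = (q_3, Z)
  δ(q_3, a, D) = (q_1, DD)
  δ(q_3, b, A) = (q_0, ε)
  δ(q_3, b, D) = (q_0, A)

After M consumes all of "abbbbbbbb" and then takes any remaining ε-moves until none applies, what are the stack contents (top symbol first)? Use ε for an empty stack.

AZ

(q_0, abbbbbbbb, Z)
  read a, top Z: go to q_1, push Z → (q_1, bbbbbbbb, Z)
  ε-move, top Z: go to q_0, push AZ → (q_0, bbbbbbbb, AZ)
  read b, top A: go to q_1, push ε → (q_1, bbbbbbb, Z)
  ε-move, top Z: go to q_0, push AZ → (q_0, bbbbbbb, AZ)
  read b, top A: go to q_1, push ε → (q_1, bbbbbb, Z)
  ε-move, top Z: go to q_0, push AZ → (q_0, bbbbbb, AZ)
  read b, top A: go to q_1, push ε → (q_1, bbbbb, Z)
  ε-move, top Z: go to q_0, push AZ → (q_0, bbbbb, AZ)
  read b, top A: go to q_1, push ε → (q_1, bbbb, Z)
  ε-move, top Z: go to q_0, push AZ → (q_0, bbbb, AZ)
  read b, top A: go to q_1, push ε → (q_1, bbb, Z)
  ε-move, top Z: go to q_0, push AZ → (q_0, bbb, AZ)
  read b, top A: go to q_1, push ε → (q_1, bb, Z)
  ε-move, top Z: go to q_0, push AZ → (q_0, bb, AZ)
  read b, top A: go to q_1, push ε → (q_1, b, Z)
  ε-move, top Z: go to q_0, push AZ → (q_0, b, AZ)
  read b, top A: go to q_1, push ε → (q_1, ε, Z)
  ε-move, top Z: go to q_0, push AZ → (q_0, ε, AZ)
All input consumed in state q_0 with stack AZ.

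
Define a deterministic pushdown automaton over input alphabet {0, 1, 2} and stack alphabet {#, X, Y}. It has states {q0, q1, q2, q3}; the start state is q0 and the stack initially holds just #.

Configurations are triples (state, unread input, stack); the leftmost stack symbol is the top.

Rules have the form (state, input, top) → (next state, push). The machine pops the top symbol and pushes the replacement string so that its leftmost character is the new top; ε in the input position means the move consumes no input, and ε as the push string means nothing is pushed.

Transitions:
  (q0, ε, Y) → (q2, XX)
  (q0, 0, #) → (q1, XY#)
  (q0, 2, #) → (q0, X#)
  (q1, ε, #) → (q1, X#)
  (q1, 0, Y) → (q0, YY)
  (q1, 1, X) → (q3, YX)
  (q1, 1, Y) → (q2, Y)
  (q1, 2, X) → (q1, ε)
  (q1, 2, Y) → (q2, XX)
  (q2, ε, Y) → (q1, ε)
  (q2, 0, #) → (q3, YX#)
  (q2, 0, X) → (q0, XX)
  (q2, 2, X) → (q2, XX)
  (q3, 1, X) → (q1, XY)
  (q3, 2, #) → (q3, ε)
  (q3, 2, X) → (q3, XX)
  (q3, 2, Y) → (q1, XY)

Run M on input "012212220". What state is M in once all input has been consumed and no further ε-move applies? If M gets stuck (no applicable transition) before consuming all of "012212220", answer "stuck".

(q0, 012212220, #) ⊢ (q1, 12212220, XY#) ⊢ (q3, 2212220, YXY#) ⊢ (q1, 212220, XYXY#) ⊢ (q1, 12220, YXY#) ⊢ (q2, 2220, YXY#) ⊢ (q1, 2220, XY#) ⊢ (q1, 220, Y#) ⊢ (q2, 20, XX#) ⊢ (q2, 0, XXX#) ⊢ (q0, ε, XXXX#)
All input consumed; M is in state q0.

q0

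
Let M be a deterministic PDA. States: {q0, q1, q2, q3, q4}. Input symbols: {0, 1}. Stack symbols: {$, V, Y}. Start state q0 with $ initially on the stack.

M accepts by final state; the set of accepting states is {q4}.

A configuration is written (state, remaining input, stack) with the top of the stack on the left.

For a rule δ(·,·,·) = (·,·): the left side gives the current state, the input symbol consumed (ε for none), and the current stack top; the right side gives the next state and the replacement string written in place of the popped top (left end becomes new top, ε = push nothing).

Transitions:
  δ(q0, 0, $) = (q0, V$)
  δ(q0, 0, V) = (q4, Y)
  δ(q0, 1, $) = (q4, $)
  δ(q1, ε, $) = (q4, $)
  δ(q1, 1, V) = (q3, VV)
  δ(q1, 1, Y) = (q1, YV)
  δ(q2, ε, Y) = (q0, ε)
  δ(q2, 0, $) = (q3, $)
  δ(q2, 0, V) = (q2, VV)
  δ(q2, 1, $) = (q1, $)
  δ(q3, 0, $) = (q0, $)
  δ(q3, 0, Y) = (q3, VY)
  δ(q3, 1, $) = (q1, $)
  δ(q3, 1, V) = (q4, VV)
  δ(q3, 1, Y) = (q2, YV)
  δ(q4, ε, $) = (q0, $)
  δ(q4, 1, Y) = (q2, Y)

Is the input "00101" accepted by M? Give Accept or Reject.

(q0, 00101, $)
  read 0, top $: go to q0, push V$ → (q0, 0101, V$)
  read 0, top V: go to q4, push Y → (q4, 101, Y$)
  read 1, top Y: go to q2, push Y → (q2, 01, Y$)
  ε-move, top Y: go to q0, push ε → (q0, 01, $)
  read 0, top $: go to q0, push V$ → (q0, 1, V$)
No transition applies at (q0, 1, V$); input not fully consumed.

Reject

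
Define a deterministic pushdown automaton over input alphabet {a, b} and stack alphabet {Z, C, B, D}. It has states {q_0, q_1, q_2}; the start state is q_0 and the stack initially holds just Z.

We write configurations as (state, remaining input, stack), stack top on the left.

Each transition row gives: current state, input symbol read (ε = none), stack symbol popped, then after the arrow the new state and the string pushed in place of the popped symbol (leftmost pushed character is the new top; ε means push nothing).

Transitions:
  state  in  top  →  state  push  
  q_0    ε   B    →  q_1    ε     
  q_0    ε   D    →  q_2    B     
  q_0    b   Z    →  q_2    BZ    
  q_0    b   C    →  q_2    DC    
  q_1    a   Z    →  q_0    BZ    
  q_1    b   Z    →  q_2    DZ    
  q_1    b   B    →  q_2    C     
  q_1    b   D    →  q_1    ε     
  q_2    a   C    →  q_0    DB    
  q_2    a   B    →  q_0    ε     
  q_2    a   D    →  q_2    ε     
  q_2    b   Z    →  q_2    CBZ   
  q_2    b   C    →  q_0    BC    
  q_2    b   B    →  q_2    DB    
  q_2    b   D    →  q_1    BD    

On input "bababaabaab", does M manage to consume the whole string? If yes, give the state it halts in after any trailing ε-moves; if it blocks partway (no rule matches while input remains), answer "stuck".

(q_0, bababaabaab, Z) ⊢ (q_2, ababaabaab, BZ) ⊢ (q_0, babaabaab, Z) ⊢ (q_2, abaabaab, BZ) ⊢ (q_0, baabaab, Z) ⊢ (q_2, aabaab, BZ) ⊢ (q_0, abaab, Z)
No transition for (q_0, a, top Z); M blocks with input abaab remaining.

stuck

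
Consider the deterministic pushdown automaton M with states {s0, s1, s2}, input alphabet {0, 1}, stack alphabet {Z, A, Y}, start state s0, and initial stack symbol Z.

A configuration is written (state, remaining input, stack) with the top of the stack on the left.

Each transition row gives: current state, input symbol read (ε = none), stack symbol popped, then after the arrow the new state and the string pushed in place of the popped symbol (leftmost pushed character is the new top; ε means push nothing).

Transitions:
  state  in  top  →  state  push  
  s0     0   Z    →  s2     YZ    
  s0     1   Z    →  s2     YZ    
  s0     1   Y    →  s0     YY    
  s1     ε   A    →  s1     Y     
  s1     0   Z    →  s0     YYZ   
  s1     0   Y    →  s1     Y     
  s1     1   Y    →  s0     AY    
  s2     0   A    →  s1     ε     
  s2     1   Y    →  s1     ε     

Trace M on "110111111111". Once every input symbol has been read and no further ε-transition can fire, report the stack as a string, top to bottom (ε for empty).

YYYYYYYYYYYZ

(s0, 110111111111, Z)
  read 1, top Z: go to s2, push YZ → (s2, 10111111111, YZ)
  read 1, top Y: go to s1, push ε → (s1, 0111111111, Z)
  read 0, top Z: go to s0, push YYZ → (s0, 111111111, YYZ)
  read 1, top Y: go to s0, push YY → (s0, 11111111, YYYZ)
  read 1, top Y: go to s0, push YY → (s0, 1111111, YYYYZ)
  read 1, top Y: go to s0, push YY → (s0, 111111, YYYYYZ)
  read 1, top Y: go to s0, push YY → (s0, 11111, YYYYYYZ)
  read 1, top Y: go to s0, push YY → (s0, 1111, YYYYYYYZ)
  read 1, top Y: go to s0, push YY → (s0, 111, YYYYYYYYZ)
  read 1, top Y: go to s0, push YY → (s0, 11, YYYYYYYYYZ)
  read 1, top Y: go to s0, push YY → (s0, 1, YYYYYYYYYYZ)
  read 1, top Y: go to s0, push YY → (s0, ε, YYYYYYYYYYYZ)
All input consumed in state s0 with stack YYYYYYYYYYYZ.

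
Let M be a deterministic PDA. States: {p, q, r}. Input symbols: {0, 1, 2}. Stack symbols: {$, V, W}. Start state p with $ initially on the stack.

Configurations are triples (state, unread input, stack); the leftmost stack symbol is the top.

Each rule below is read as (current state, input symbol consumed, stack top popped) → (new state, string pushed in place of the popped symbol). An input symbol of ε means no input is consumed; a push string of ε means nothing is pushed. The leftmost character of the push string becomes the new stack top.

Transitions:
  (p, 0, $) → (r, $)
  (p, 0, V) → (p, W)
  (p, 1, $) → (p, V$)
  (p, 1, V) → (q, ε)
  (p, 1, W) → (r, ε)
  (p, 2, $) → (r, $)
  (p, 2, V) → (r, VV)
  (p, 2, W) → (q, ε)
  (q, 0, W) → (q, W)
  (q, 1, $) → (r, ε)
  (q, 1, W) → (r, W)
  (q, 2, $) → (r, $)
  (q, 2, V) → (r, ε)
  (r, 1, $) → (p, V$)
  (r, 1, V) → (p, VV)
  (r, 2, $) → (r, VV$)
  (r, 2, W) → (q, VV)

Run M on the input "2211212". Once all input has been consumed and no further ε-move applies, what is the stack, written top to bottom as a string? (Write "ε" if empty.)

(p, 2211212, $) ⊢ (r, 211212, $) ⊢ (r, 11212, VV$) ⊢ (p, 1212, VVV$) ⊢ (q, 212, VV$) ⊢ (r, 12, V$) ⊢ (p, 2, VV$) ⊢ (r, ε, VVV$)
All input consumed in state r with stack VVV$.

VVV$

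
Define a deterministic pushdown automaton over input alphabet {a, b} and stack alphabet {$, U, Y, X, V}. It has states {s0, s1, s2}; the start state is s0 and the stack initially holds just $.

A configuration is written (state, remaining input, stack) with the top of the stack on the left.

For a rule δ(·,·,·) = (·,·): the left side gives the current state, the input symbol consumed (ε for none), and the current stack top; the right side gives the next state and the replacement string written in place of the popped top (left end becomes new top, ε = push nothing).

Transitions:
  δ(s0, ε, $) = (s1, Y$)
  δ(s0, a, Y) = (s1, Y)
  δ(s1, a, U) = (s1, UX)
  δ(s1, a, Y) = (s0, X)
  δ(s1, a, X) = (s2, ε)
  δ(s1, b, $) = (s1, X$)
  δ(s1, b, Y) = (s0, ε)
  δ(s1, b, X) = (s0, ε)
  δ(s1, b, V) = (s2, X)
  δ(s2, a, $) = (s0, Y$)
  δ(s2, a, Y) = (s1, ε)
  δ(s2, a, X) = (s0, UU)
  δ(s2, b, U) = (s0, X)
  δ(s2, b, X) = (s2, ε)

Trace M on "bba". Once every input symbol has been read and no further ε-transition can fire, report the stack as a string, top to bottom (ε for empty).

X$

(s0, bba, $) ⊢ (s1, bba, Y$) ⊢ (s0, ba, $) ⊢ (s1, ba, Y$) ⊢ (s0, a, $) ⊢ (s1, a, Y$) ⊢ (s0, ε, X$)
All input consumed in state s0 with stack X$.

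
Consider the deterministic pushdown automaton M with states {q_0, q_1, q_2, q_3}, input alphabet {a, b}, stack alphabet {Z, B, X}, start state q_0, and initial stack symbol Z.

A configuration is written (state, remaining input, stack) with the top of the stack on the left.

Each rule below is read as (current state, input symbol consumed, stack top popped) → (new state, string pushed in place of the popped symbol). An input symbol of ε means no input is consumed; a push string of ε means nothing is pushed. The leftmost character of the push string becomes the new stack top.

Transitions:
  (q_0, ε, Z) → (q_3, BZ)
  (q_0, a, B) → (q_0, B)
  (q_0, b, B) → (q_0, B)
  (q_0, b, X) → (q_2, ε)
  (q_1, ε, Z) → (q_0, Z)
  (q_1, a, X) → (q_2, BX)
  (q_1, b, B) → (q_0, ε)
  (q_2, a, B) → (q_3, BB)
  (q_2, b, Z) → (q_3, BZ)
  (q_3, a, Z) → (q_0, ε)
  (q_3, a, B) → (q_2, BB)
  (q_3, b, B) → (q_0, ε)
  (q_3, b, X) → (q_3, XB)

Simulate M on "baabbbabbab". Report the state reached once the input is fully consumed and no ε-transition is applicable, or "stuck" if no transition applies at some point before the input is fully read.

q_0

(q_0, baabbbabbab, Z)
  ε-move, top Z: go to q_3, push BZ → (q_3, baabbbabbab, BZ)
  read b, top B: go to q_0, push ε → (q_0, aabbbabbab, Z)
  ε-move, top Z: go to q_3, push BZ → (q_3, aabbbabbab, BZ)
  read a, top B: go to q_2, push BB → (q_2, abbbabbab, BBZ)
  read a, top B: go to q_3, push BB → (q_3, bbbabbab, BBBZ)
  read b, top B: go to q_0, push ε → (q_0, bbabbab, BBZ)
  read b, top B: go to q_0, push B → (q_0, babbab, BBZ)
  read b, top B: go to q_0, push B → (q_0, abbab, BBZ)
  read a, top B: go to q_0, push B → (q_0, bbab, BBZ)
  read b, top B: go to q_0, push B → (q_0, bab, BBZ)
  read b, top B: go to q_0, push B → (q_0, ab, BBZ)
  read a, top B: go to q_0, push B → (q_0, b, BBZ)
  read b, top B: go to q_0, push B → (q_0, ε, BBZ)
All input consumed; M is in state q_0.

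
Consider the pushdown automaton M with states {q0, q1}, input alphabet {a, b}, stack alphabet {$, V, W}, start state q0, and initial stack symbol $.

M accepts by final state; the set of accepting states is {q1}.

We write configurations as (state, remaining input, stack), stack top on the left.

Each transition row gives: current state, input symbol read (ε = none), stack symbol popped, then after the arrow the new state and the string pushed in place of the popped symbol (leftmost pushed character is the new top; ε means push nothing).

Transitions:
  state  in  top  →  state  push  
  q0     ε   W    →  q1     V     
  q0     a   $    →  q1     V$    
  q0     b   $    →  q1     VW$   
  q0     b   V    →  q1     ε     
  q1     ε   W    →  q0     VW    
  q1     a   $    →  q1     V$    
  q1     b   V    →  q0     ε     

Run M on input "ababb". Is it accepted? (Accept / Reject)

Accept

One accepting computation: (q0, ababb, $) ⊢ (q1, babb, V$) ⊢ (q0, abb, $) ⊢ (q1, bb, V$) ⊢ (q0, b, $) ⊢ (q1, ε, VW$)
All input consumed and state q1 ∈ F.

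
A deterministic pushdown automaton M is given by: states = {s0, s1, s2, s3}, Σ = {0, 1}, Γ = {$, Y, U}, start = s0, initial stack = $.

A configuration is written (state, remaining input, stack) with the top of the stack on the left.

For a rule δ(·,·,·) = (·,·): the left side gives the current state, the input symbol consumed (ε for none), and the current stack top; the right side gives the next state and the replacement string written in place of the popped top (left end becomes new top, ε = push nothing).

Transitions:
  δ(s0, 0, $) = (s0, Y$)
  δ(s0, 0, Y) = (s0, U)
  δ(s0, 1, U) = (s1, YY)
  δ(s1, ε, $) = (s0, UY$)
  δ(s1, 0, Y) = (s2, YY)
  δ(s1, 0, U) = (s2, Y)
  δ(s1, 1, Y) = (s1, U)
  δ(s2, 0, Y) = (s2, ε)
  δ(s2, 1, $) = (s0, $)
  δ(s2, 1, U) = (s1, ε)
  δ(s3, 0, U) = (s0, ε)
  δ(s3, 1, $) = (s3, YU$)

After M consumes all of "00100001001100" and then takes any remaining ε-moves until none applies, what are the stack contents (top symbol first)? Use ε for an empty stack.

(s0, 00100001001100, $)
  read 0, top $: go to s0, push Y$ → (s0, 0100001001100, Y$)
  read 0, top Y: go to s0, push U → (s0, 100001001100, U$)
  read 1, top U: go to s1, push YY → (s1, 00001001100, YY$)
  read 0, top Y: go to s2, push YY → (s2, 0001001100, YYY$)
  read 0, top Y: go to s2, push ε → (s2, 001001100, YY$)
  read 0, top Y: go to s2, push ε → (s2, 01001100, Y$)
  read 0, top Y: go to s2, push ε → (s2, 1001100, $)
  read 1, top $: go to s0, push $ → (s0, 001100, $)
  read 0, top $: go to s0, push Y$ → (s0, 01100, Y$)
  read 0, top Y: go to s0, push U → (s0, 1100, U$)
  read 1, top U: go to s1, push YY → (s1, 100, YY$)
  read 1, top Y: go to s1, push U → (s1, 00, UY$)
  read 0, top U: go to s2, push Y → (s2, 0, YY$)
  read 0, top Y: go to s2, push ε → (s2, ε, Y$)
All input consumed in state s2 with stack Y$.

Y$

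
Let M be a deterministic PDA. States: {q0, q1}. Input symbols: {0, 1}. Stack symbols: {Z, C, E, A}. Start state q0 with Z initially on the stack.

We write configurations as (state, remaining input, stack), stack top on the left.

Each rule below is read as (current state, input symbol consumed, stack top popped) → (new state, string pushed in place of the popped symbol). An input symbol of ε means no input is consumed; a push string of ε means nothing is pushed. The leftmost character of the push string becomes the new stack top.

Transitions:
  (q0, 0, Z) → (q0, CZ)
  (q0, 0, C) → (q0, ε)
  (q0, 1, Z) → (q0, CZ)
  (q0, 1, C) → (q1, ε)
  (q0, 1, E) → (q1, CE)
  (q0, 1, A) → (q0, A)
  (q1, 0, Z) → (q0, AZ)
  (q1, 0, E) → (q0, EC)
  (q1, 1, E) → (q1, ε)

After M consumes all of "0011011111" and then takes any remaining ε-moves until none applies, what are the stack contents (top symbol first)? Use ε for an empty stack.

AZ

(q0, 0011011111, Z)
  read 0, top Z: go to q0, push CZ → (q0, 011011111, CZ)
  read 0, top C: go to q0, push ε → (q0, 11011111, Z)
  read 1, top Z: go to q0, push CZ → (q0, 1011111, CZ)
  read 1, top C: go to q1, push ε → (q1, 011111, Z)
  read 0, top Z: go to q0, push AZ → (q0, 11111, AZ)
  read 1, top A: go to q0, push A → (q0, 1111, AZ)
  read 1, top A: go to q0, push A → (q0, 111, AZ)
  read 1, top A: go to q0, push A → (q0, 11, AZ)
  read 1, top A: go to q0, push A → (q0, 1, AZ)
  read 1, top A: go to q0, push A → (q0, ε, AZ)
All input consumed in state q0 with stack AZ.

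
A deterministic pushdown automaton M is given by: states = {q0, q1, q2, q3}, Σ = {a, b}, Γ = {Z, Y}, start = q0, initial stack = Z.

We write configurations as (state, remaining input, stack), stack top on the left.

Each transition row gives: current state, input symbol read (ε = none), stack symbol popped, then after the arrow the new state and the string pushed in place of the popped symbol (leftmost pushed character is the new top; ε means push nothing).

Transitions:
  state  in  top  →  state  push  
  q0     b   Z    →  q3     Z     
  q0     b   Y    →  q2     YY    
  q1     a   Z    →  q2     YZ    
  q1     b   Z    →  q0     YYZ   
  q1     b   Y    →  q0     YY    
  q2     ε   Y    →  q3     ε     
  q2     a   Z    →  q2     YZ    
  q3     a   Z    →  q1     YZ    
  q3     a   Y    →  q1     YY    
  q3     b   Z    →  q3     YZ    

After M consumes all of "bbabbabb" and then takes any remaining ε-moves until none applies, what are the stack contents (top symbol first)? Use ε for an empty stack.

YYYYYZ

(q0, bbabbabb, Z)
  read b, top Z: go to q3, push Z → (q3, babbabb, Z)
  read b, top Z: go to q3, push YZ → (q3, abbabb, YZ)
  read a, top Y: go to q1, push YY → (q1, bbabb, YYZ)
  read b, top Y: go to q0, push YY → (q0, babb, YYYZ)
  read b, top Y: go to q2, push YY → (q2, abb, YYYYZ)
  ε-move, top Y: go to q3, push ε → (q3, abb, YYYZ)
  read a, top Y: go to q1, push YY → (q1, bb, YYYYZ)
  read b, top Y: go to q0, push YY → (q0, b, YYYYYZ)
  read b, top Y: go to q2, push YY → (q2, ε, YYYYYYZ)
  ε-move, top Y: go to q3, push ε → (q3, ε, YYYYYZ)
All input consumed in state q3 with stack YYYYYZ.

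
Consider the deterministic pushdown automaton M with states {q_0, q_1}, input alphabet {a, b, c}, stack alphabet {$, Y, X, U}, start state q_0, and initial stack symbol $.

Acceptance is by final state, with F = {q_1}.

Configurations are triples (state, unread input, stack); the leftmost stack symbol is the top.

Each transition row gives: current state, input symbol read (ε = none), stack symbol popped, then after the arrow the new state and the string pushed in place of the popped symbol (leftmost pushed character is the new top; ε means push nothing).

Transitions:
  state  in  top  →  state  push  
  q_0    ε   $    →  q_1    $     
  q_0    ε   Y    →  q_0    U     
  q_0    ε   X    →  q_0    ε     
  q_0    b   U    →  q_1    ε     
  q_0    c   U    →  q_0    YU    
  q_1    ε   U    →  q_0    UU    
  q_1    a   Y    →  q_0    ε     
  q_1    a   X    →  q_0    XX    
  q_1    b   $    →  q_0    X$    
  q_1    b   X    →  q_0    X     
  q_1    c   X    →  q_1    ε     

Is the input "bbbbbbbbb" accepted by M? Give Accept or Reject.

(q_0, bbbbbbbbb, $)
  ε-move, top $: go to q_1, push $ → (q_1, bbbbbbbbb, $)
  read b, top $: go to q_0, push X$ → (q_0, bbbbbbbb, X$)
  ε-move, top X: go to q_0, push ε → (q_0, bbbbbbbb, $)
  ε-move, top $: go to q_1, push $ → (q_1, bbbbbbbb, $)
  read b, top $: go to q_0, push X$ → (q_0, bbbbbbb, X$)
  ε-move, top X: go to q_0, push ε → (q_0, bbbbbbb, $)
  ε-move, top $: go to q_1, push $ → (q_1, bbbbbbb, $)
  read b, top $: go to q_0, push X$ → (q_0, bbbbbb, X$)
  ε-move, top X: go to q_0, push ε → (q_0, bbbbbb, $)
  ε-move, top $: go to q_1, push $ → (q_1, bbbbbb, $)
  read b, top $: go to q_0, push X$ → (q_0, bbbbb, X$)
  ε-move, top X: go to q_0, push ε → (q_0, bbbbb, $)
  ε-move, top $: go to q_1, push $ → (q_1, bbbbb, $)
  read b, top $: go to q_0, push X$ → (q_0, bbbb, X$)
  ε-move, top X: go to q_0, push ε → (q_0, bbbb, $)
  ε-move, top $: go to q_1, push $ → (q_1, bbbb, $)
  read b, top $: go to q_0, push X$ → (q_0, bbb, X$)
  ε-move, top X: go to q_0, push ε → (q_0, bbb, $)
  ε-move, top $: go to q_1, push $ → (q_1, bbb, $)
  read b, top $: go to q_0, push X$ → (q_0, bb, X$)
  ε-move, top X: go to q_0, push ε → (q_0, bb, $)
  ε-move, top $: go to q_1, push $ → (q_1, bb, $)
  read b, top $: go to q_0, push X$ → (q_0, b, X$)
  ε-move, top X: go to q_0, push ε → (q_0, b, $)
  ε-move, top $: go to q_1, push $ → (q_1, b, $)
  read b, top $: go to q_0, push X$ → (q_0, ε, X$)
  ε-move, top X: go to q_0, push ε → (q_0, ε, $)
  ε-move, top $: go to q_1, push $ → (q_1, ε, $)
All input consumed; state q_1 ∈ F.

Accept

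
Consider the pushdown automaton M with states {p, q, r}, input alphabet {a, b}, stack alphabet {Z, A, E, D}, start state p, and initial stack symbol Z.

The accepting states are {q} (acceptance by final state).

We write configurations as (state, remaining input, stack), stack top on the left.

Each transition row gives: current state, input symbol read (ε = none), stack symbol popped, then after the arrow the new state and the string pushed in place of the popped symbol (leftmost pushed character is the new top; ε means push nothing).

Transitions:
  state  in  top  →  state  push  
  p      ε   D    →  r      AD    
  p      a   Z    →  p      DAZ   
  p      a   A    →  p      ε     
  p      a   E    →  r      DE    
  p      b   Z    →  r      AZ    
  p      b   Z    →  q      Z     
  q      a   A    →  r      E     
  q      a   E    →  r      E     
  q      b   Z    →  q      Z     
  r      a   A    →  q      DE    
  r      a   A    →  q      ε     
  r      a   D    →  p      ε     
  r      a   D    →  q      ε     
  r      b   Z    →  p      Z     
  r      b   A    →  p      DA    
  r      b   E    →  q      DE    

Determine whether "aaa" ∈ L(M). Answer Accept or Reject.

No computation consumes all input and reaches a final state.

Reject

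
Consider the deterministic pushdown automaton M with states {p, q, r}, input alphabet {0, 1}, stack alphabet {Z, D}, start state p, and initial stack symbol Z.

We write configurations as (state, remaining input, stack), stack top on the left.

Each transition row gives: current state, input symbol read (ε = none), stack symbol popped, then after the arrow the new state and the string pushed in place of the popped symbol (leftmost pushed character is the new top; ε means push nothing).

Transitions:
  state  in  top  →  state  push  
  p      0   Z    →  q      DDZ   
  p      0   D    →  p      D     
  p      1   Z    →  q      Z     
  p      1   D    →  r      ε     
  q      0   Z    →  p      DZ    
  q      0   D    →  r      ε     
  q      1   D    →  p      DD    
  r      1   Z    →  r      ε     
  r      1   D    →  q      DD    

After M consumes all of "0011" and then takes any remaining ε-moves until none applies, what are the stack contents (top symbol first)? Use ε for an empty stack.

DDDZ

(p, 0011, Z)
  read 0, top Z: go to q, push DDZ → (q, 011, DDZ)
  read 0, top D: go to r, push ε → (r, 11, DZ)
  read 1, top D: go to q, push DD → (q, 1, DDZ)
  read 1, top D: go to p, push DD → (p, ε, DDDZ)
All input consumed in state p with stack DDDZ.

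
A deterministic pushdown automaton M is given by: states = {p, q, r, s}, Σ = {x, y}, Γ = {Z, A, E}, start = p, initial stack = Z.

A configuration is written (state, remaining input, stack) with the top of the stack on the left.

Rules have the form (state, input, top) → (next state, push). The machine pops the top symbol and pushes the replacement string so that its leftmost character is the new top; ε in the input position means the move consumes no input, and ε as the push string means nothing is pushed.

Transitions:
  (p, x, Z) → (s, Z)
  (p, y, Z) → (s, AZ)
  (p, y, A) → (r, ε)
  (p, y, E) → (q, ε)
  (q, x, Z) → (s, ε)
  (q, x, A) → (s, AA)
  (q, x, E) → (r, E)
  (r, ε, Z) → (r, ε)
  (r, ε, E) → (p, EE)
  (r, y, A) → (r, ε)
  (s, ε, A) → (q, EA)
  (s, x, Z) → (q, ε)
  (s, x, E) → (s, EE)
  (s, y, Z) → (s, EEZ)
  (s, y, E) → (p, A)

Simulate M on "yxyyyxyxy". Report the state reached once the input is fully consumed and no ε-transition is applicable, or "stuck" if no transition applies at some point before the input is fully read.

(p, yxyyyxyxy, Z) ⊢ (s, xyyyxyxy, AZ) ⊢ (q, xyyyxyxy, EAZ) ⊢ (r, yyyxyxy, EAZ) ⊢ (p, yyyxyxy, EEAZ) ⊢ (q, yyxyxy, EAZ)
No transition for (q, y, top E); M blocks with input yyxyxy remaining.

stuck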